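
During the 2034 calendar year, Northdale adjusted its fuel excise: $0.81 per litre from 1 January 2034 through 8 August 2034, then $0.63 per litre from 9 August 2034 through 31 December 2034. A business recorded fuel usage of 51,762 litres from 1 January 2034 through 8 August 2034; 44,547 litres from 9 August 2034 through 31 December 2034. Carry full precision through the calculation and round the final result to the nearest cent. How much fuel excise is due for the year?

$69,991.83

1 January – 8 August 2034: 51,762 litres at $0.81/litre → $41,927.22
9 August – 31 December 2034: 44,547 litres at $0.63/litre → $28,064.61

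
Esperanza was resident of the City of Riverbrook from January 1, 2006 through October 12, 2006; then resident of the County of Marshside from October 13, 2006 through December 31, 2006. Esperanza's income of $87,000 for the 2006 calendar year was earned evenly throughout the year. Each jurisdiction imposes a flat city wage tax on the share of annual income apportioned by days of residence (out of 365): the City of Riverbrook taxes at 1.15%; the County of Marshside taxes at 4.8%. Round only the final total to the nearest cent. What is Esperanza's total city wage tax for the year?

The City of Riverbrook, January 1 – October 12, 2006: 285 days → $87,000 × 1.15% × 285/365 = $781.2123
The County of Marshside, October 13 – December 31, 2006: 80 days → $87,000 × 4.8% × 80/365 = $915.2877
Total = $1,696.5000

$1,696.50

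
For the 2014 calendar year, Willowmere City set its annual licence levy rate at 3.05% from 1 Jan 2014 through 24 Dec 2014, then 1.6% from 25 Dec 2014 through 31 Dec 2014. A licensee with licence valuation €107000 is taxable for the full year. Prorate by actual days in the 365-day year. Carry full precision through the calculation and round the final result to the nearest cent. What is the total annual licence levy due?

€3233.75

1 Jan – 24 Dec 2014: 358 days at 3.05% → €107000 × 3.05% × 358/365 = €3200.9123
25 Dec – 31 Dec 2014: 7 days at 1.6% → €107000 × 1.6% × 7/365 = €32.8329
Total = €3233.7452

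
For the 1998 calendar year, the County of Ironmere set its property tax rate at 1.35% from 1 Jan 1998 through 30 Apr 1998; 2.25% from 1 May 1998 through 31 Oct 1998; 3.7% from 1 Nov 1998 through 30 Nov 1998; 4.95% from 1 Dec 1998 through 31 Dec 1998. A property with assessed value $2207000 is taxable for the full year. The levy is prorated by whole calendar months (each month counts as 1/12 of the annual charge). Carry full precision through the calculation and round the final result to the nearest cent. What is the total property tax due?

1 Jan – 30 Apr 1998: 4 months at 1.35% → $2207000 × 1.35% × 4/12 = $9931.5000
1 May – 31 Oct 1998: 6 months at 2.25% → $2207000 × 2.25% × 6/12 = $24828.7500
1 Nov – 30 Nov 1998: 1 month at 3.7% → $2207000 × 3.7% × 1/12 = $6804.9167
1 Dec – 31 Dec 1998: 1 month at 4.95% → $2207000 × 4.95% × 1/12 = $9103.8750
Total = $50669.0417

$50669.04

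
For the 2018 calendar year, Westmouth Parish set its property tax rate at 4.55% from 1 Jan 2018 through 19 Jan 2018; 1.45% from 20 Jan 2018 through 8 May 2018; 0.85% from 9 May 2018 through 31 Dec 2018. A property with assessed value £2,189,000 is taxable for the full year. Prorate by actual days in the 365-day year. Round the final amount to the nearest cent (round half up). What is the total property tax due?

£26,744.78

1 Jan – 19 Jan 2018: 19 days at 4.55% → £2,189,000 × 4.55% × 19/365 = £5,184.6315
20 Jan – 8 May 2018: 109 days at 1.45% → £2,189,000 × 1.45% × 109/365 = £9,478.6699
9 May – 31 Dec 2018: 237 days at 0.85% → £2,189,000 × 0.85% × 237/365 = £12,081.4808
Total = £26,744.7822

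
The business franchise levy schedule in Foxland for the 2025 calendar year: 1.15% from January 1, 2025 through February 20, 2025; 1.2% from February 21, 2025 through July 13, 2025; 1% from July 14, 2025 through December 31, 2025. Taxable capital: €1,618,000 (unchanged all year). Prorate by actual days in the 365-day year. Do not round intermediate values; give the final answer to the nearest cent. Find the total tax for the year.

€17,786.92

January 1 – February 20, 2025: 51 days at 1.15% → €1,618,000 × 1.15% × 51/365 = €2,599.8822
February 21 – July 13, 2025: 143 days at 1.2% → €1,618,000 × 1.2% × 143/365 = €7,606.8164
July 14 – December 31, 2025: 171 days at 1% → €1,618,000 × 1% × 171/365 = €7,580.2192
Total = €17,786.9178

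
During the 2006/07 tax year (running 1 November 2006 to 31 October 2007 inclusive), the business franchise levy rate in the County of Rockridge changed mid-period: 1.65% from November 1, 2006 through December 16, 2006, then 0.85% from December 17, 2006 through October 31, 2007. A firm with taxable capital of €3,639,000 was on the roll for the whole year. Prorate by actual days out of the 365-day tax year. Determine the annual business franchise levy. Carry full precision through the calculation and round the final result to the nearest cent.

€34,600.41

November 1 – December 16, 2006: 46 days at 1.65% → €3,639,000 × 1.65% × 46/365 = €7,567.1260
December 17, 2006 – October 31, 2007: 319 days at 0.85% → €3,639,000 × 0.85% × 319/365 = €27,033.2836
Total = €34,600.4096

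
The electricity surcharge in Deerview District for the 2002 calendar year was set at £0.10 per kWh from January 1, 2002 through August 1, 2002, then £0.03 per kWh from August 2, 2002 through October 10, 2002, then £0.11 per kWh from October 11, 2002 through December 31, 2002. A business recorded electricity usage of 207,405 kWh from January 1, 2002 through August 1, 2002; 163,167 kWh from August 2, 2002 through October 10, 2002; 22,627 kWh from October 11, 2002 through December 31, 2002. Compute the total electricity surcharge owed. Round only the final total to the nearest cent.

£28,124.48

January 1 – August 1, 2002: 207,405 kWh at £0.10/kWh → £20,740.50
August 2 – October 10, 2002: 163,167 kWh at £0.03/kWh → £4,895.01
October 11 – December 31, 2002: 22,627 kWh at £0.11/kWh → £2,488.97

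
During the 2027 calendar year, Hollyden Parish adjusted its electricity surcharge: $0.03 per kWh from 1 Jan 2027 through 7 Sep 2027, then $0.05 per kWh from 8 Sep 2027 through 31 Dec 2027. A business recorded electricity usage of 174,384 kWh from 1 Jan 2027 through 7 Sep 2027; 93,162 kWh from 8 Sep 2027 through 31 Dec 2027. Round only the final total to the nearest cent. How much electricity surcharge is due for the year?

1 Jan – 7 Sep 2027: 174,384 kWh at $0.03/kWh → $5231.52
8 Sep – 31 Dec 2027: 93,162 kWh at $0.05/kWh → $4658.10

$9889.62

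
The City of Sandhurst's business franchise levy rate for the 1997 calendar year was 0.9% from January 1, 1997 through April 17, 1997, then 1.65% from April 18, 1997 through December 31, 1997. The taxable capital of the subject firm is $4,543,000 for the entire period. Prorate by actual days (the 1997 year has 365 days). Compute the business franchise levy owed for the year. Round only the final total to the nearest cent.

January 1 – April 17, 1997: 107 days at 0.9% → $4,543,000 × 0.9% × 107/365 = $11,986.0521
April 18 – December 31, 1997: 258 days at 1.65% → $4,543,000 × 1.65% × 258/365 = $52,985.0712
Total = $64,971.1233

$64,971.12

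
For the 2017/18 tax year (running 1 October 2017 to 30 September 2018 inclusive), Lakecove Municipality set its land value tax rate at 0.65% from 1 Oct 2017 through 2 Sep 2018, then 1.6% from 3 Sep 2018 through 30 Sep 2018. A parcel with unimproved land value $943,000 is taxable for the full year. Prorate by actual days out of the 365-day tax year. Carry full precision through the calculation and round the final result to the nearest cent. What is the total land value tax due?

1 Oct 2017 – 2 Sep 2018: 337 days at 0.65% → $943,000 × 0.65% × 337/365 = $5,659.2918
3 Sep – 30 Sep 2018: 28 days at 1.6% → $943,000 × 1.6% × 28/365 = $1,157.4356
Total = $6,816.7274

$6,816.73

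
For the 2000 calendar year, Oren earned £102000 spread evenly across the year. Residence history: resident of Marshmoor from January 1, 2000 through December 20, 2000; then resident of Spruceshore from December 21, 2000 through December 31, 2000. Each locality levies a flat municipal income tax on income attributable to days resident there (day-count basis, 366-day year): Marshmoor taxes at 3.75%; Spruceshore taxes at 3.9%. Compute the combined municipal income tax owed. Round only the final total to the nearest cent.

Marshmoor, January 1 – December 20, 2000: 355 days → £102000 × 3.75% × 355/366 = £3710.0410
Spruceshore, December 21 – December 31, 2000: 11 days → £102000 × 3.9% × 11/366 = £119.5574
Total = £3829.5984

£3829.60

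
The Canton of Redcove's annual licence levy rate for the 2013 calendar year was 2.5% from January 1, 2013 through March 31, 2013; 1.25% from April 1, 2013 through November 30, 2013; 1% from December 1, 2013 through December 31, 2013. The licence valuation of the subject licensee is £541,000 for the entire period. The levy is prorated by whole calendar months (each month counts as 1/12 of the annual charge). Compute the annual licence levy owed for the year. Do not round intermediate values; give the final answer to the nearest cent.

£8,340.42

January 1 – March 31, 2013: 3 months at 2.5% → £541,000 × 2.5% × 3/12 = £3,381.2500
April 1 – November 30, 2013: 8 months at 1.25% → £541,000 × 1.25% × 8/12 = £4,508.3333
December 1 – December 31, 2013: 1 month at 1% → £541,000 × 1% × 1/12 = £450.8333
Total = £8,340.4167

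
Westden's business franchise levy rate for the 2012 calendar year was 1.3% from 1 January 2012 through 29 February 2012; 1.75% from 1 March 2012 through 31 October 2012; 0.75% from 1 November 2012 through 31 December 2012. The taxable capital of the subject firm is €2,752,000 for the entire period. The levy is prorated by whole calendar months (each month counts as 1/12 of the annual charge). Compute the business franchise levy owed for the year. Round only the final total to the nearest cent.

1 January – 29 February 2012: 2 months at 1.3% → €2,752,000 × 1.3% × 2/12 = €5,962.6667
1 March – 31 October 2012: 8 months at 1.75% → €2,752,000 × 1.75% × 8/12 = €32,106.6667
1 November – 31 December 2012: 2 months at 0.75% → €2,752,000 × 0.75% × 2/12 = €3,440.0000
Total = €41,509.3333

€41,509.33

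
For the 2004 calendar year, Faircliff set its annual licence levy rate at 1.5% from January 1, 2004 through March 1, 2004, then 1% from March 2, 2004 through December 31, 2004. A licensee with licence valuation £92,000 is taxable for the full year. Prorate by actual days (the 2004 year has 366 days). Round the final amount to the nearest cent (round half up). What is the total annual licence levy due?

January 1 – March 1, 2004: 61 days at 1.5% → £92,000 × 1.5% × 61/366 = £230.0000
March 2 – December 31, 2004: 305 days at 1% → £92,000 × 1% × 305/366 = £766.6667
Total = £996.6667

£996.67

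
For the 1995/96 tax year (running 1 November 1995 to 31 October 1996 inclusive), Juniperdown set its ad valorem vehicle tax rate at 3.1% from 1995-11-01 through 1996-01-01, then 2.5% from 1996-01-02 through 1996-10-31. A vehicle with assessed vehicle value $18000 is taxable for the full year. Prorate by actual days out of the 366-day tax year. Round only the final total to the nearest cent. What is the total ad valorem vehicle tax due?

1995-11-01 to 1996-01-01: 62 days at 3.1% → $18000 × 3.1% × 62/366 = $94.5246
1996-01-02 to 1996-10-31: 304 days at 2.5% → $18000 × 2.5% × 304/366 = $373.7705
Total = $468.2951

$468.30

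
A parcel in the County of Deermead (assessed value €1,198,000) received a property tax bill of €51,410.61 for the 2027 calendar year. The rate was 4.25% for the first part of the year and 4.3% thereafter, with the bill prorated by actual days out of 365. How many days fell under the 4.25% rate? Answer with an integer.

63 days

Let d = days at the first rate; then 365 − d days at the second rate.
€1,198,000 × [4.25%·d + 4.3%·(365−d)] / 365 = €51,410.61
Solving gives d = 63, so the new rate took effect on March 5, 2027.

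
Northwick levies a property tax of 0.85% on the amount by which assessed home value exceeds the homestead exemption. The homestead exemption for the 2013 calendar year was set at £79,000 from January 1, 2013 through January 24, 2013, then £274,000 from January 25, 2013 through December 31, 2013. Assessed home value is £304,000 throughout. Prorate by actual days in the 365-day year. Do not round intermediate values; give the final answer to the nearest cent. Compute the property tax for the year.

January 1 – January 24, 2013: 24 days, exemption £79,000 → (£304,000 − £79,000) × 0.85% × 24/365 = £125.7534
January 25 – December 31, 2013: 341 days, exemption £274,000 → (£304,000 − £274,000) × 0.85% × 341/365 = £238.2329
Total = £363.9863

£363.99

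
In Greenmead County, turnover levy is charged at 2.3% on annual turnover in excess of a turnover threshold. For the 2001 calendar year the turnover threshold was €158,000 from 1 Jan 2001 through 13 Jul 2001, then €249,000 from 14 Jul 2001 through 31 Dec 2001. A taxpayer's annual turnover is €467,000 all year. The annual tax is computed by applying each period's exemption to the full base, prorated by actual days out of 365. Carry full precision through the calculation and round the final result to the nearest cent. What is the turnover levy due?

1 Jan – 13 Jul 2001: 194 days, exemption €158,000 → (€467,000 − €158,000) × 2.3% × 194/365 = €3,777.4192
14 Jul – 31 Dec 2001: 171 days, exemption €249,000 → (€467,000 − €249,000) × 2.3% × 171/365 = €2,349.0247
Total = €6,126.4438

€6,126.44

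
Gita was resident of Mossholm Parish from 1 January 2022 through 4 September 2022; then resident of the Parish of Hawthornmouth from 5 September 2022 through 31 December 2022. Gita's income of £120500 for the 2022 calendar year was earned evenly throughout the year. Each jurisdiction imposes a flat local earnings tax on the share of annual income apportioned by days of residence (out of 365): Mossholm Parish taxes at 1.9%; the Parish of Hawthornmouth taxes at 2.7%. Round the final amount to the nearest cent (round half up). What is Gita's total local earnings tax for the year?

£2601.15

Mossholm Parish, 1 January – 4 September 2022: 247 days → £120500 × 1.9% × 247/365 = £1549.3329
The Parish of Hawthornmouth, 5 September – 31 December 2022: 118 days → £120500 × 2.7% × 118/365 = £1051.8164
Total = £2601.1493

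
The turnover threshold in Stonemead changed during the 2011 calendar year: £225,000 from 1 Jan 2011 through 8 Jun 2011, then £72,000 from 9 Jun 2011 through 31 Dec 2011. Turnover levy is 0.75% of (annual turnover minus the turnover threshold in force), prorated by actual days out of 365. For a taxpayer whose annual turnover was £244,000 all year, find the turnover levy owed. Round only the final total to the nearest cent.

£790.13

1 Jan – 8 Jun 2011: 159 days, exemption £225,000 → (£244,000 − £225,000) × 0.75% × 159/365 = £62.0753
9 Jun – 31 Dec 2011: 206 days, exemption £72,000 → (£244,000 − £72,000) × 0.75% × 206/365 = £728.0548
Total = £790.1301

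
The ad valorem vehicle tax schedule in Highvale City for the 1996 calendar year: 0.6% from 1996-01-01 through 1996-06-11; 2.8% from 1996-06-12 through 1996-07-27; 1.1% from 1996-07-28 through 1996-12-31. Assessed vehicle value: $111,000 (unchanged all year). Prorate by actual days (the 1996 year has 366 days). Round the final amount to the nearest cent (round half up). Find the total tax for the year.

1996-01-01 to 1996-06-11: 163 days at 0.6% → $111,000 × 0.6% × 163/366 = $296.6066
1996-06-12 to 1996-07-27: 46 days at 2.8% → $111,000 × 2.8% × 46/366 = $390.6230
1996-07-28 to 1996-12-31: 157 days at 1.1% → $111,000 × 1.1% × 157/366 = $523.7623
Total = $1,210.9918

$1,210.99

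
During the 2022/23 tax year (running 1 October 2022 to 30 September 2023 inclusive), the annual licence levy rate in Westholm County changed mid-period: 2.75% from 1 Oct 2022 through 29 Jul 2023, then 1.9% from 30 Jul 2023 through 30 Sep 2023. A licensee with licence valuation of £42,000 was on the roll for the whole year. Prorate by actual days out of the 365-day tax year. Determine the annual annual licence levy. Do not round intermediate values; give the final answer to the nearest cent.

1 Oct 2022 – 29 Jul 2023: 302 days at 2.75% → £42,000 × 2.75% × 302/365 = £955.6438
30 Jul – 30 Sep 2023: 63 days at 1.9% → £42,000 × 1.9% × 63/365 = £137.7370
Total = £1,093.3808

£1,093.38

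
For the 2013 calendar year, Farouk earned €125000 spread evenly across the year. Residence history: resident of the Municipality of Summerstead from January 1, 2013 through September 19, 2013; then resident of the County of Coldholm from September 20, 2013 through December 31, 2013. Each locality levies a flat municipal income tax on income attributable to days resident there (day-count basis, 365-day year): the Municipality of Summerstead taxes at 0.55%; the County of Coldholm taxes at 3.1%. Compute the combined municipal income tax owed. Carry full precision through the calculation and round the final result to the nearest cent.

€1586.99

The Municipality of Summerstead, January 1 – September 19, 2013: 262 days → €125000 × 0.55% × 262/365 = €493.4932
The County of Coldholm, September 20 – December 31, 2013: 103 days → €125000 × 3.1% × 103/365 = €1093.4932
Total = €1586.9863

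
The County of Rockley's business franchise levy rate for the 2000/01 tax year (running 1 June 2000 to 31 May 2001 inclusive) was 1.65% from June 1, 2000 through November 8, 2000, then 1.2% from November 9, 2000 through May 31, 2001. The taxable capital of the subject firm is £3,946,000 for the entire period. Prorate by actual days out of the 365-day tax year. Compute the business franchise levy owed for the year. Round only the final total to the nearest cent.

£55,184.54

June 1 – November 8, 2000: 161 days at 1.65% → £3,946,000 × 1.65% × 161/365 = £28,719.3123
November 9, 2000 – May 31, 2001: 204 days at 1.2% → £3,946,000 × 1.2% × 204/365 = £26,465.2274
Total = £55,184.5397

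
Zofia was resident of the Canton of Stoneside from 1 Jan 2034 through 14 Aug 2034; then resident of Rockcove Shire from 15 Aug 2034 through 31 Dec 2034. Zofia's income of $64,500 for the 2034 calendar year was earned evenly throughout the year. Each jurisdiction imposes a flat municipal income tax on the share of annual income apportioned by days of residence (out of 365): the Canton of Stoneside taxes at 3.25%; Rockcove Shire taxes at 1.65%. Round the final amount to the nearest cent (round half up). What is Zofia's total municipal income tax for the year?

$1,703.24

The Canton of Stoneside, 1 Jan – 14 Aug 2034: 226 days → $64,500 × 3.25% × 226/365 = $1,297.9521
Rockcove Shire, 15 Aug – 31 Dec 2034: 139 days → $64,500 × 1.65% × 139/365 = $405.2897
Total = $1,703.2418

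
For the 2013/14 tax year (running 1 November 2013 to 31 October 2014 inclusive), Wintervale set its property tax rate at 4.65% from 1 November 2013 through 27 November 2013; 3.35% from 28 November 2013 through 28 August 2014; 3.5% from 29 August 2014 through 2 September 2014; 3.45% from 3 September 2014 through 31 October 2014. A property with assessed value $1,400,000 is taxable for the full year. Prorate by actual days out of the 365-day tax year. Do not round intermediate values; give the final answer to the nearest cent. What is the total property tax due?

$48,501.37

1 November – 27 November 2013: 27 days at 4.65% → $1,400,000 × 4.65% × 27/365 = $4,815.6164
28 November 2013 – 28 August 2014: 274 days at 3.35% → $1,400,000 × 3.35% × 274/365 = $35,207.1233
29 August – 2 September 2014: 5 days at 3.5% → $1,400,000 × 3.5% × 5/365 = $671.2329
3 September – 31 October 2014: 59 days at 3.45% → $1,400,000 × 3.45% × 59/365 = $7,807.3973
Total = $48,501.3699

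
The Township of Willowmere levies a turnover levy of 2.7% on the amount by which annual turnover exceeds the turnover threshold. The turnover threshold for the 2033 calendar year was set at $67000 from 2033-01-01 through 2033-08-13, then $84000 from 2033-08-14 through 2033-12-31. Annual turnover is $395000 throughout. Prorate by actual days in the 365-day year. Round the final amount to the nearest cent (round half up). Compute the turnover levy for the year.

$8679.95

2033-01-01 to 2033-08-13: 225 days, exemption $67000 → ($395000 − $67000) × 2.7% × 225/365 = $5459.1781
2033-08-14 to 2033-12-31: 140 days, exemption $84000 → ($395000 − $84000) × 2.7% × 140/365 = $3220.7671
Total = $8679.9452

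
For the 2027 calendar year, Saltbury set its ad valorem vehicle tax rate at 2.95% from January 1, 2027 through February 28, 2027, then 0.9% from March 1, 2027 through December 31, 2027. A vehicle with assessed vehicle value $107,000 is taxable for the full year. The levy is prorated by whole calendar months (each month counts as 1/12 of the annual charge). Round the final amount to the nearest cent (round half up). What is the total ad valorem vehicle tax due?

$1,328.58

January 1 – February 28, 2027: 2 months at 2.95% → $107,000 × 2.95% × 2/12 = $526.0833
March 1 – December 31, 2027: 10 months at 0.9% → $107,000 × 0.9% × 10/12 = $802.5000
Total = $1,328.5833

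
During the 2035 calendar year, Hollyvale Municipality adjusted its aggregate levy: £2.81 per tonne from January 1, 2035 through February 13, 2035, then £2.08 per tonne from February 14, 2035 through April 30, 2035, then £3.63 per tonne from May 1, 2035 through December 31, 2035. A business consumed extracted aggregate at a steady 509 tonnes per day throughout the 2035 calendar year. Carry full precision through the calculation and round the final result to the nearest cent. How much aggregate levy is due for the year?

£596,074.63

January 1 – February 13, 2035: 44 days × 509 tonnes/day = 22,396 tonnes at £2.81/tonne → £62,932.76
February 14 – April 30, 2035: 76 days × 509 tonnes/day = 38,684 tonnes at £2.08/tonne → £80,462.72
May 1 – December 31, 2035: 245 days × 509 tonnes/day = 124,705 tonnes at £3.63/tonne → £452,679.15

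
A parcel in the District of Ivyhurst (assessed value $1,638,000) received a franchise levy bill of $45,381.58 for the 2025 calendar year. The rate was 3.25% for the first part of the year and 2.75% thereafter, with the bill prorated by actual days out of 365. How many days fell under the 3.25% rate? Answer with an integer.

15 days

Let d = days at the first rate; then 365 − d days at the second rate.
$1,638,000 × [3.25%·d + 2.75%·(365−d)] / 365 = $45,381.58
Solving gives d = 15, so the new rate took effect on 16 January 2025.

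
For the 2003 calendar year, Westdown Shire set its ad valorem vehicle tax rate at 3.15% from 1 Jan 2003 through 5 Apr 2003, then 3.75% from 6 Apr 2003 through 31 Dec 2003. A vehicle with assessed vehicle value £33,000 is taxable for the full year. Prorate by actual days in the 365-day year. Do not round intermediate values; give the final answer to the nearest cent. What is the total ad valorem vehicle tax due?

1 Jan – 5 Apr 2003: 95 days at 3.15% → £33,000 × 3.15% × 95/365 = £270.5548
6 Apr – 31 Dec 2003: 270 days at 3.75% → £33,000 × 3.75% × 270/365 = £915.4110
Total = £1,185.9658

£1,185.97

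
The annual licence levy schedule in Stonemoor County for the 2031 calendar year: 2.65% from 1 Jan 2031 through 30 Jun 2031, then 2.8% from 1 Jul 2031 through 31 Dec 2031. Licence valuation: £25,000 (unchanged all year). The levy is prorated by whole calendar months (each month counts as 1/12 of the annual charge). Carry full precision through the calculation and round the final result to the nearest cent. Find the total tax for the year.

£681.25

1 Jan – 30 Jun 2031: 6 months at 2.65% → £25,000 × 2.65% × 6/12 = £331.2500
1 Jul – 31 Dec 2031: 6 months at 2.8% → £25,000 × 2.8% × 6/12 = £350.0000
Total = £681.2500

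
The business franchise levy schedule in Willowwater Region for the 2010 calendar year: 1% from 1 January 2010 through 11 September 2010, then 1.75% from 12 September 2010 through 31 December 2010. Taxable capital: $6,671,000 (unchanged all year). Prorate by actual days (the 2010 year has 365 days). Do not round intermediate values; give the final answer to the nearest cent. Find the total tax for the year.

1 January – 11 September 2010: 254 days at 1% → $6,671,000 × 1% × 254/365 = $46,422.8493
12 September – 31 December 2010: 111 days at 1.75% → $6,671,000 × 1.75% × 111/365 = $35,502.5137
Total = $81,925.3630

$81,925.36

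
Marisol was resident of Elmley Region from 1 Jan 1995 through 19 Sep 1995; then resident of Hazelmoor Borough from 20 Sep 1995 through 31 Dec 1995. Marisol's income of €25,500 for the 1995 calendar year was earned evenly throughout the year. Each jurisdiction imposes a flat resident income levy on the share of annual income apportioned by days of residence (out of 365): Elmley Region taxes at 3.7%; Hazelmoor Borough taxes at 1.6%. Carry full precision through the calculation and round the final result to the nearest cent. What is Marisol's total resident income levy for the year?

Elmley Region, 1 Jan – 19 Sep 1995: 262 days → €25,500 × 3.7% × 262/365 = €677.2521
Hazelmoor Borough, 20 Sep – 31 Dec 1995: 103 days → €25,500 × 1.6% × 103/365 = €115.1342
Total = €792.3863

€792.39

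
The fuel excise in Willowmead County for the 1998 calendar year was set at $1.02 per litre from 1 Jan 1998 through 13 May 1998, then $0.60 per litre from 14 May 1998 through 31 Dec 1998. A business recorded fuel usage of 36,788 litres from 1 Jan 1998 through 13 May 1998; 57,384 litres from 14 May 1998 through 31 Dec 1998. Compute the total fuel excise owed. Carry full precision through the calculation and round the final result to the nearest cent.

1 Jan – 13 May 1998: 36,788 litres at $1.02/litre → $37523.76
14 May – 31 Dec 1998: 57,384 litres at $0.60/litre → $34430.40

$71954.16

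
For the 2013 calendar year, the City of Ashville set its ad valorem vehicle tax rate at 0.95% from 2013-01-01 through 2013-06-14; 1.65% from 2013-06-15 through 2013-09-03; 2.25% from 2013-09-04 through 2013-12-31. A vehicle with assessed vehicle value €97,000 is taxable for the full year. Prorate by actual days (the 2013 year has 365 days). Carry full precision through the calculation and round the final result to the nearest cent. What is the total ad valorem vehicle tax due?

2013-01-01 to 2013-06-14: 165 days at 0.95% → €97,000 × 0.95% × 165/365 = €416.5685
2013-06-15 to 2013-09-03: 81 days at 1.65% → €97,000 × 1.65% × 81/365 = €355.1795
2013-09-04 to 2013-12-31: 119 days at 2.25% → €97,000 × 2.25% × 119/365 = €711.5548
Total = €1,483.3027

€1,483.30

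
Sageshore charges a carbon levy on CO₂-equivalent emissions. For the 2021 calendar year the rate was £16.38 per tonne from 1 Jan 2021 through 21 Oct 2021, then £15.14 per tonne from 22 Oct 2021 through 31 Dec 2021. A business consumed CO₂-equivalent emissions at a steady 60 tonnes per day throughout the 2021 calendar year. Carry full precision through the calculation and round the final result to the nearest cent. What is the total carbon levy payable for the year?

1 Jan – 21 Oct 2021: 294 days × 60 tonnes/day = 17,640 tonnes at £16.38/tonne → £288,943.20
22 Oct – 31 Dec 2021: 71 days × 60 tonnes/day = 4,260 tonnes at £15.14/tonne → £64,496.40

£353,439.60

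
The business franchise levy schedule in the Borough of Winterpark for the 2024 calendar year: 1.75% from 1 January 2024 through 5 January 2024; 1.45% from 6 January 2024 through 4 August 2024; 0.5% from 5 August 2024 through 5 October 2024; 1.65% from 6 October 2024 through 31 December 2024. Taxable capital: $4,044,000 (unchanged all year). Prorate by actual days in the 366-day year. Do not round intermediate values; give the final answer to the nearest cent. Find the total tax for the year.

$54,218.33

1 January – 5 January 2024: 5 days at 1.75% → $4,044,000 × 1.75% × 5/366 = $966.8033
6 January – 4 August 2024: 212 days at 1.45% → $4,044,000 × 1.45% × 212/366 = $33,965.1803
5 August – 5 October 2024: 62 days at 0.5% → $4,044,000 × 0.5% × 62/366 = $3,425.2459
6 October – 31 December 2024: 87 days at 1.65% → $4,044,000 × 1.65% × 87/366 = $15,861.0984
Total = $54,218.3279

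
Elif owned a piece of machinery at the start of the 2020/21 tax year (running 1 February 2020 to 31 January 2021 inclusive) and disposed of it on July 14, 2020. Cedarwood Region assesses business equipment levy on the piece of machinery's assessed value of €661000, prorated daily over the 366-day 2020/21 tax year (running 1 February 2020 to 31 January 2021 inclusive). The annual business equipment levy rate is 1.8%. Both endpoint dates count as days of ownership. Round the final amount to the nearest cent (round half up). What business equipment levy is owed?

€5363.85

Days held (February 1 – July 14, 2020): 165 out of 366
Tax = €661000 × 1.8% × 165/366 = €5363.8525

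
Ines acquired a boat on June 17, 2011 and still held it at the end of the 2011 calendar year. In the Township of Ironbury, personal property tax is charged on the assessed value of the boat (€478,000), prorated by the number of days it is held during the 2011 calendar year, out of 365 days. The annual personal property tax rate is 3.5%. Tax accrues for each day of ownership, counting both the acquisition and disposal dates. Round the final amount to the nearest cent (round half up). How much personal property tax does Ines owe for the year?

€9,075.45

Days held (June 17 – December 31, 2011): 198 out of 365
Tax = €478,000 × 3.5% × 198/365 = €9,075.4521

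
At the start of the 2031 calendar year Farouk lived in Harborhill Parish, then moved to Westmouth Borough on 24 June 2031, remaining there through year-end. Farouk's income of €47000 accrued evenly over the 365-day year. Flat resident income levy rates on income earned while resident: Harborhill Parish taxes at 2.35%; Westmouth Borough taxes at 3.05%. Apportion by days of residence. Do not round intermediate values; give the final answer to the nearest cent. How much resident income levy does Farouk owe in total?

€1276.66

Harborhill Parish, 1 January – 23 June 2031: 174 days → €47000 × 2.35% × 174/365 = €526.5288
Westmouth Borough, 24 June – 31 December 2031: 191 days → €47000 × 3.05% × 191/365 = €750.1329
Total = €1276.6616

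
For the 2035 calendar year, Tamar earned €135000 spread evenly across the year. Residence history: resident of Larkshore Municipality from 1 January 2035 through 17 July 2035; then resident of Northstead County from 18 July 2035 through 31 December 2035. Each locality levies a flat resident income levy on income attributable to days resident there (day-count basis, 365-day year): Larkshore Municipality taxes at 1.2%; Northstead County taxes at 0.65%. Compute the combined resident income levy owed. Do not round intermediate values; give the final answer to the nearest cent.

€1280.28

Larkshore Municipality, 1 January – 17 July 2035: 198 days → €135000 × 1.2% × 198/365 = €878.7945
Northstead County, 18 July – 31 December 2035: 167 days → €135000 × 0.65% × 167/365 = €401.4863
Total = €1280.2808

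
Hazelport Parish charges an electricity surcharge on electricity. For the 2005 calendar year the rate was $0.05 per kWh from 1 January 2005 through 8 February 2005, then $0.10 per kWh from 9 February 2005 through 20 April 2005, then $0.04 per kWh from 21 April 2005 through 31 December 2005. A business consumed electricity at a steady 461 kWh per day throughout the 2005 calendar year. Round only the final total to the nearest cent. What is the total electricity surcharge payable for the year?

1 January – 8 February 2005: 39 days × 461 kWh/day = 17,979 kWh at $0.05/kWh → $898.95
9 February – 20 April 2005: 71 days × 461 kWh/day = 32,731 kWh at $0.10/kWh → $3,273.10
21 April – 31 December 2005: 255 days × 461 kWh/day = 117,555 kWh at $0.04/kWh → $4,702.20

$8,874.25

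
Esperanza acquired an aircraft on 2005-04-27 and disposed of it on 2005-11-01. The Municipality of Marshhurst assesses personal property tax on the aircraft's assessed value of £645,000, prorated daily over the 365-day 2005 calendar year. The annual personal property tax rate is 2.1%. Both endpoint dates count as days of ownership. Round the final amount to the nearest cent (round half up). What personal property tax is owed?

Days held (2005-04-27 to 2005-11-01): 189 out of 365
Tax = £645,000 × 2.1% × 189/365 = £7,013.7123

£7,013.71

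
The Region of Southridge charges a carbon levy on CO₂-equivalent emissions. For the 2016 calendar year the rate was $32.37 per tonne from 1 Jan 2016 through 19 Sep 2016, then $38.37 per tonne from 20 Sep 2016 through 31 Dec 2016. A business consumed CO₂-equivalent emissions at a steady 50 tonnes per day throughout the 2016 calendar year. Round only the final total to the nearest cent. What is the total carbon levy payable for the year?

1 Jan – 19 Sep 2016: 263 days × 50 tonnes/day = 13,150 tonnes at $32.37/tonne → $425,665.50
20 Sep – 31 Dec 2016: 103 days × 50 tonnes/day = 5,150 tonnes at $38.37/tonne → $197,605.50

$623,271.00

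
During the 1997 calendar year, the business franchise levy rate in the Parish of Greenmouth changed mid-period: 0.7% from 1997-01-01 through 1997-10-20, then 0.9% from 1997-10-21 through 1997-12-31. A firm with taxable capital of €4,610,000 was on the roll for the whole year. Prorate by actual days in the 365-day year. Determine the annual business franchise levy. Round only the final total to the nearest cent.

1997-01-01 to 1997-10-20: 293 days at 0.7% → €4,610,000 × 0.7% × 293/365 = €25,904.4110
1997-10-21 to 1997-12-31: 72 days at 0.9% → €4,610,000 × 0.9% × 72/365 = €8,184.3288
Total = €34,088.7397

€34,088.74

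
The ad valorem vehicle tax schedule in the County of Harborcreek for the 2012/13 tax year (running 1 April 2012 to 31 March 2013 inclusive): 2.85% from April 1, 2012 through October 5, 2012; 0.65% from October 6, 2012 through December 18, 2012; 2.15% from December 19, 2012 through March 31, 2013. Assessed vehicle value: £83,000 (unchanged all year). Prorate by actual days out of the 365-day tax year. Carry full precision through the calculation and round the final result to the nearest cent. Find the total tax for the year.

April 1 – October 5, 2012: 188 days at 2.85% → £83,000 × 2.85% × 188/365 = £1,218.3945
October 6 – December 18, 2012: 74 days at 0.65% → £83,000 × 0.65% × 74/365 = £109.3781
December 19, 2012 – March 31, 2013: 103 days at 2.15% → £83,000 × 2.15% × 103/365 = £503.5712
Total = £1,831.3438

£1,831.34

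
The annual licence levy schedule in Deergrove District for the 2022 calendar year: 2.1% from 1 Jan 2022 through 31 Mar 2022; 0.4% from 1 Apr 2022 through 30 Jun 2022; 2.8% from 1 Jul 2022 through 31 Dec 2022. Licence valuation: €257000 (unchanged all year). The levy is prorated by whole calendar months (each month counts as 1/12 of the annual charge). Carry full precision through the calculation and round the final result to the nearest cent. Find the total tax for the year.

1 Jan – 31 Mar 2022: 3 months at 2.1% → €257000 × 2.1% × 3/12 = €1349.2500
1 Apr – 30 Jun 2022: 3 months at 0.4% → €257000 × 0.4% × 3/12 = €257.0000
1 Jul – 31 Dec 2022: 6 months at 2.8% → €257000 × 2.8% × 6/12 = €3598.0000
Total = €5204.2500

€5204.25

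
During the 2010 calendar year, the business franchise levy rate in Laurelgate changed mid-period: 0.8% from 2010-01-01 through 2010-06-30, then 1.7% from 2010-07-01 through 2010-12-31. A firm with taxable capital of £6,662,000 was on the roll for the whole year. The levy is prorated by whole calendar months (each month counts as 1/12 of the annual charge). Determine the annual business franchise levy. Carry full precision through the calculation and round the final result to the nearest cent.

2010-01-01 to 2010-06-30: 6 months at 0.8% → £6,662,000 × 0.8% × 6/12 = £26,648.0000
2010-07-01 to 2010-12-31: 6 months at 1.7% → £6,662,000 × 1.7% × 6/12 = £56,627.0000
Total = £83,275.0000

£83,275.00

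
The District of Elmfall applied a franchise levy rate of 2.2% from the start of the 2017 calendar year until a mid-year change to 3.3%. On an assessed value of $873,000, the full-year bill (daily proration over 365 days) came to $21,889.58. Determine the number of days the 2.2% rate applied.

263 days

Let d = days at the first rate; then 365 − d days at the second rate.
$873,000 × [2.2%·d + 3.3%·(365−d)] / 365 = $21,889.58
Solving gives d = 263, so the new rate took effect on September 21, 2017.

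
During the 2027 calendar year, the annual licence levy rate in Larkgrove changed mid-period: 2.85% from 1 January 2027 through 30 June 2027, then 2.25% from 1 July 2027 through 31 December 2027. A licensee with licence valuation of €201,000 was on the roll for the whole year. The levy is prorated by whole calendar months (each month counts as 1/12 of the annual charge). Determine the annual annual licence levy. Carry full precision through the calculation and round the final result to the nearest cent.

€5,125.50

1 January – 30 June 2027: 6 months at 2.85% → €201,000 × 2.85% × 6/12 = €2,864.2500
1 July – 31 December 2027: 6 months at 2.25% → €201,000 × 2.25% × 6/12 = €2,261.2500
Total = €5,125.5000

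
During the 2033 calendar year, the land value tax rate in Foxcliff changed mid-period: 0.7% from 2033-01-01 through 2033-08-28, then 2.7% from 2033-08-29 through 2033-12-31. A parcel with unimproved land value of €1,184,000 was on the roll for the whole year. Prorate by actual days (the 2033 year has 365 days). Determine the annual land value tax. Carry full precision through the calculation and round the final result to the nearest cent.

2033-01-01 to 2033-08-28: 240 days at 0.7% → €1,184,000 × 0.7% × 240/365 = €5,449.6438
2033-08-29 to 2033-12-31: 125 days at 2.7% → €1,184,000 × 2.7% × 125/365 = €10,947.9452
Total = €16,397.5890

€16,397.59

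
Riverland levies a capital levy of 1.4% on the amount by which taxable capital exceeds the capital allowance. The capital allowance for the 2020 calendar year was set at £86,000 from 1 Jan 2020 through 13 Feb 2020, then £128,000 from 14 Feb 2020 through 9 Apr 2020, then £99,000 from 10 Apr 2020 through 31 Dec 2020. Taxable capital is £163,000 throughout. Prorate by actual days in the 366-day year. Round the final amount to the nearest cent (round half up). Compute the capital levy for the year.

1 Jan – 13 Feb 2020: 44 days, exemption £86,000 → (£163,000 − £86,000) × 1.4% × 44/366 = £129.5956
14 Feb – 9 Apr 2020: 56 days, exemption £128,000 → (£163,000 − £128,000) × 1.4% × 56/366 = £74.9727
10 Apr – 31 Dec 2020: 266 days, exemption £99,000 → (£163,000 − £99,000) × 1.4% × 266/366 = £651.1913
Total = £855.7596

£855.76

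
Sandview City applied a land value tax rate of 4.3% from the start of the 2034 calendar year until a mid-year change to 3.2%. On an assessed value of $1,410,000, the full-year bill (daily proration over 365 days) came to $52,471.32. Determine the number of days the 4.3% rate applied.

Let d = days at the first rate; then 365 − d days at the second rate.
$1,410,000 × [4.3%·d + 3.2%·(365−d)] / 365 = $52,471.32
Solving gives d = 173, so the new rate took effect on 23 June 2034.

173 days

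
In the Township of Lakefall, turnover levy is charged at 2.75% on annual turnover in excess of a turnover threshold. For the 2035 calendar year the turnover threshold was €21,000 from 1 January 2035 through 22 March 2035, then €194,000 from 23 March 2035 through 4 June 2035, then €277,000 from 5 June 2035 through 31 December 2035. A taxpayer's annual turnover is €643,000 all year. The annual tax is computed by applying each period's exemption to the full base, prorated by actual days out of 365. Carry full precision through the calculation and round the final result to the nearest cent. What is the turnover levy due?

1 January – 22 March 2035: 81 days, exemption €21,000 → (€643,000 − €21,000) × 2.75% × 81/365 = €3,795.9041
23 March – 4 June 2035: 74 days, exemption €194,000 → (€643,000 − €194,000) × 2.75% × 74/365 = €2,503.3288
5 June – 31 December 2035: 210 days, exemption €277,000 → (€643,000 − €277,000) × 2.75% × 210/365 = €5,790.8219
Total = €12,090.0548

€12,090.05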